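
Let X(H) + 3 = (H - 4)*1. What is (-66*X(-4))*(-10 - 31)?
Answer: -29766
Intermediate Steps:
X(H) = -7 + H (X(H) = -3 + (H - 4)*1 = -3 + (-4 + H)*1 = -3 + (-4 + H) = -7 + H)
(-66*X(-4))*(-10 - 31) = (-66*(-7 - 4))*(-10 - 31) = -66*(-11)*(-41) = 726*(-41) = -29766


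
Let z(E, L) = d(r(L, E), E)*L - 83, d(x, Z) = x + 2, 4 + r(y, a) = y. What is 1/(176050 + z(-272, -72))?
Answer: 1/181295 ≈ 5.5159e-6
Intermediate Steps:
r(y, a) = -4 + y
d(x, Z) = 2 + x
z(E, L) = -83 + L*(-2 + L) (z(E, L) = (2 + (-4 + L))*L - 83 = (-2 + L)*L - 83 = L*(-2 + L) - 83 = -83 + L*(-2 + L))
1/(176050 + z(-272, -72)) = 1/(176050 + (-83 - 72*(-2 - 72))) = 1/(176050 + (-83 - 72*(-74))) = 1/(176050 + (-83 + 5328)) = 1/(176050 + 5245) = 1/181295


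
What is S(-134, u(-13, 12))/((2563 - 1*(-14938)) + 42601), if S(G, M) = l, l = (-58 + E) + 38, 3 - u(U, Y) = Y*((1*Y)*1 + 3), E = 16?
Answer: -2/30051 ≈ -6.6553e-5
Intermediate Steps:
u(U, Y) = 3 - Y*(3 + Y) (u(U, Y) = 3 - Y*((1*Y)*1 + 3) = 3 - Y*(Y*1 + 3) = 3 - Y*(Y + 3) = 3 - Y*(3 + Y))
l = -4 (l = (-58 + 16) + 38 = -42 + 38 = -4)
S(G, M) = -4
S(-134, u(-13, 12))/((2563 - 1*(-14938)) + 42601) = -4/((2563 - 1*(-14938)) + 42601) = -4/((2563 + 14938) + 42601) = -4/(17501 + 42601) = -4/60102 = -4*1/60102 = -2/30051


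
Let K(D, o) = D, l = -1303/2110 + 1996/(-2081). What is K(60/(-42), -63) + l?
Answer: -92370821/30736370 ≈ -3.0053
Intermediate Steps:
l = -6923103/4390910 (l = -1303*1/2110 + 1996*(-1/2081) = -1303/2110 - 1996/2081 = -6923103/4390910 ≈ -1.5767)
K(60/(-42), -63) + l = 60/(-42) - 6923103/4390910 = 60*(-1/42) - 6923103/4390910 = -10/7 - 6923103/4390910 = -92370821/30736370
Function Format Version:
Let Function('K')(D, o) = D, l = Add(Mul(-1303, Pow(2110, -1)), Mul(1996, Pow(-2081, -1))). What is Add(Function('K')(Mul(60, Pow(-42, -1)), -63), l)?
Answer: Rational(-92370821, 30736370) ≈ -3.0053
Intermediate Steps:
l = Rational(-6923103, 4390910) (l = Add(Mul(-1303, Rational(1, 2110)), Mul(1996, Rational(-1, 2081))) = Add(Rational(-1303, 2110), Rational(-1996, 2081)) = Rational(-6923103, 4390910) ≈ -1.5767)
Add(Function('K')(Mul(60, Pow(-42, -1)), -63), l) = Add(Mul(60, Pow(-42, -1)), Rational(-6923103, 4390910)) = Add(Mul(60, Rational(-1, 42)), Rational(-6923103, 4390910)) = Add(Rational(-10, 7), Rational(-6923103, 4390910)) = Rational(-92370821, 30736370)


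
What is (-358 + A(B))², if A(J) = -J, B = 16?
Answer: 139876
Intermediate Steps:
(-358 + A(B))² = (-358 - 1*16)² = (-358 - 16)² = (-374)² = 139876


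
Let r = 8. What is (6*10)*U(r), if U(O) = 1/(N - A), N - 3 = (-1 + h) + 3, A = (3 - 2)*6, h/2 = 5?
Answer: 20/3 ≈ 6.6667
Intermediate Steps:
h = 10 (h = 2*5 = 10)
A = 6 (A = 1*6 = 6)
N = 15 (N = 3 + ((-1 + 10) + 3) = 3 + (9 + 3) = 3 + 12 = 15)
U(O) = ⅑ (U(O) = 1/(15 - 1*6) = 1/(15 - 6) = 1/9 = ⅑)
(6*10)*U(r) = (6*10)*(⅑) = 60*(⅑) = 20/3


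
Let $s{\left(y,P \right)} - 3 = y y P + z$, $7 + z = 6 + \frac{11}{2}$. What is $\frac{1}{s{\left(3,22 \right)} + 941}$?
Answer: $\frac{2}{2293} \approx 0.00087222$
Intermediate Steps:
$z = \frac{9}{2}$ ($z = -7 + \left(6 + \frac{11}{2}\right) = -7 + \frac{23}{2} = \frac{9}{2} \approx 4.5$)
$s{\left(y,P \right)} = \frac{15}{2} + P y^{2}$ ($s{\left(y,P \right)} = 3 + \left(y y P + \frac{9}{2}\right) = 3 + \left(y^{2} P + \frac{9}{2}\right) = 3 + \left(P y^{2} + \frac{9}{2}\right) = 3 + \left(\frac{9}{2} + P y^{2}\right) = \frac{15}{2} + P y^{2}$)
$\frac{1}{s{\left(3,22 \right)} + 941} = \frac{1}{\left(\frac{15}{2} + 22 \cdot 3^{2}\right) + 941} = \frac{1}{\left(\frac{15}{2} + 22 \cdot 9\right) + 941} = \frac{1}{\left(\frac{15}{2} + 198\right) + 941} = \frac{1}{\frac{411}{2} + 941} = \frac{1}{\frac{2293}{2}} = \frac{2}{2293}$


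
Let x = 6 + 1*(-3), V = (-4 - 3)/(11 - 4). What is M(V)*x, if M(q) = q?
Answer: -3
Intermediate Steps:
V = -1 (V = -7/7 = -7*1/7 = -1)
x = 3 (x = 6 - 3 = 3)
M(V)*x = -1*3 = -3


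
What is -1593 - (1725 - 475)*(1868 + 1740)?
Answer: -4511593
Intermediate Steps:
-1593 - (1725 - 475)*(1868 + 1740) = -1593 - 1250*3608 = -1593 - 1*4510000 = -1593 - 4510000 = -4511593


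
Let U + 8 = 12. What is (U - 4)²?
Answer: 0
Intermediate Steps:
U = 4 (U = -8 + 12 = 4)
(U - 4)² = (4 - 4)² = 0² = 0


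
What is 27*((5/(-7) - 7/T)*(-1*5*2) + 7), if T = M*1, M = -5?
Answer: 27/7 ≈ 3.8571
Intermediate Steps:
T = -5 (T = -5*1 = -5)
27*((5/(-7) - 7/T)*(-1*5*2) + 7) = 27*((5/(-7) - 7/(-5))*(-1*5*2) + 7) = 27*((5*(-1/7) - 7*(-1/5))*(-5*2) + 7) = 27*((-5/7 + 7/5)*(-10) + 7) = 27*((24/35)*(-10) + 7) = 27*(-48/7 + 7) = 27*(1/7) = 27/7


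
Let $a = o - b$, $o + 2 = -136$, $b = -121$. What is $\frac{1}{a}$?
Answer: $- \frac{1}{17} \approx -0.058824$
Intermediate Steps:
$o = -138$ ($o = -2 - 136 = -138$)
$a = -17$ ($a = -138 - -121 = -138 + 121 = -17$)
$\frac{1}{a} = \frac{1}{-17} = - \frac{1}{17}$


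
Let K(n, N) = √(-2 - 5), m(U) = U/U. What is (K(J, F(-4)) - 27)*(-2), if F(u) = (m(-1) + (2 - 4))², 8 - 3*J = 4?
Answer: 54 - 2*I*√7 ≈ 54.0 - 5.2915*I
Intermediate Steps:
J = 4/3 (J = 8/3 - ⅓*4 = 8/3 - 4/3 = 4/3 ≈ 1.3333)
m(U) = 1
F(u) = 1 (F(u) = (1 + (2 - 4))² = (1 - 2)² = (-1)² = 1)
K(n, N) = I*√7 (K(n, N) = √(-7) = I*√7)
(K(J, F(-4)) - 27)*(-2) = (I*√7 - 27)*(-2) = (-27 + I*√7)*(-2) = 54 - 2*I*√7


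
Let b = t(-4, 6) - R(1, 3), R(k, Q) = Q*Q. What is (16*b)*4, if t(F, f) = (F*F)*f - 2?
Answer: 5440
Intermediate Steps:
R(k, Q) = Q**2
t(F, f) = -2 + f*F**2 (t(F, f) = F**2*f - 2 = f*F**2 - 2 = -2 + f*F**2)
b = 85 (b = (-2 + 6*(-4)**2) - 1*3**2 = (-2 + 6*16) - 1*9 = (-2 + 96) - 9 = 94 - 9 = 85)
(16*b)*4 = (16*85)*4 = 1360*4 = 5440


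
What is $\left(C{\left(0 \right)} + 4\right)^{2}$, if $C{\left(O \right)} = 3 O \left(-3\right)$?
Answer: $16$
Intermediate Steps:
$C{\left(O \right)} = - 9 O$
$\left(C{\left(0 \right)} + 4\right)^{2} = \left(\left(-9\right) 0 + 4\right)^{2} = \left(0 + 4\right)^{2} = 4^{2} = 16$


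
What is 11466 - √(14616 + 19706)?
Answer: 11466 - 131*√2 ≈ 11281.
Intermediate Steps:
11466 - √(14616 + 19706) = 11466 - √34322 = 11466 - 131*√2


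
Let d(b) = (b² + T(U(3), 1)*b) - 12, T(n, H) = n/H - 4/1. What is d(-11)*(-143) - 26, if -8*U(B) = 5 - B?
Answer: -89193/4 ≈ -22298.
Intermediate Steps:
U(B) = -5/8 + B/8 (U(B) = -(5 - B)/8 = -5/8 + B/8)
T(n, H) = -4 + n/H (T(n, H) = n/H - 4*1 = n/H - 4 = -4 + n/H)
d(b) = -12 + b² - 17*b/4 (d(b) = (b² + (-4 + (-5/8 + (⅛)*3)/1)*b) - 12 = (b² + (-4 + (-5/8 + 3/8)*1)*b) - 12 = (b² + (-4 - ¼*1)*b) - 12 = (b² + (-4 - ¼)*b) - 12 = (b² - 17*b/4) - 12 = -12 + b² - 17*b/4)
d(-11)*(-143) - 26 = (-12 + (-11)² - 17/4*(-11))*(-143) - 26 = (-12 + 121 + 187/4)*(-143) - 26 = (623/4)*(-143) - 26 = -89089/4 - 26 = -89193/4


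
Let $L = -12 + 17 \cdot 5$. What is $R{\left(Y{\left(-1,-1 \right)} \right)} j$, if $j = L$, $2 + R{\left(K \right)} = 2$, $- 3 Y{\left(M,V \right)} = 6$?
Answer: $0$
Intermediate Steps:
$Y{\left(M,V \right)} = -2$ ($Y{\left(M,V \right)} = \left(- \frac{1}{3}\right) 6 = -2$)
$R{\left(K \right)} = 0$ ($R{\left(K \right)} = -2 + 2 = 0$)
$L = 73$ ($L = -12 + 85 = 73$)
$j = 73$
$R{\left(Y{\left(-1,-1 \right)} \right)} j = 0 \cdot 73 = 0$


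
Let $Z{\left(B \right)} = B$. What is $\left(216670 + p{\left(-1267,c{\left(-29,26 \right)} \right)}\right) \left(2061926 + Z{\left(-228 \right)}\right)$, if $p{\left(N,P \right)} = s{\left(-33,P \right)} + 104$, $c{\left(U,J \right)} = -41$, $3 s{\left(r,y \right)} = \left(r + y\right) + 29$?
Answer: $446891596782$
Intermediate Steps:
$s{\left(r,y \right)} = \frac{29}{3} + \frac{r}{3} + \frac{y}{3}$ ($s{\left(r,y \right)} = \frac{\left(r + y\right) + 29}{3} = \frac{29 + r + y}{3} = \frac{29}{3} + \frac{r}{3} + \frac{y}{3}$)
$p{\left(N,P \right)} = \frac{308}{3} + \frac{P}{3}$ ($p{\left(N,P \right)} = \left(\frac{29}{3} + \frac{1}{3} \left(-33\right) + \frac{P}{3}\right) + 104 = \left(\frac{29}{3} - 11 + \frac{P}{3}\right) + 104 = \left(- \frac{4}{3} + \frac{P}{3}\right) + 104 = \frac{308}{3} + \frac{P}{3}$)
$\left(216670 + p{\left(-1267,c{\left(-29,26 \right)} \right)}\right) \left(2061926 + Z{\left(-228 \right)}\right) = \left(216670 + \left(\frac{308}{3} + \frac{1}{3} \left(-41\right)\right)\right) \left(2061926 - 228\right) = \left(216670 + \left(\frac{308}{3} - \frac{41}{3}\right)\right) 2061698 = \left(216670 + 89\right) 2061698 = 216759 \cdot 2061698 = 446891596782$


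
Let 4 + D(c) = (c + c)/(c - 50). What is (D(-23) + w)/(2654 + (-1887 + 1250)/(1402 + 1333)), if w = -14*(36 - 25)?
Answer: -31419680/529837869 ≈ -0.059301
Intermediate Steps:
w = -154 (w = -14*11 = -154)
D(c) = -4 + 2*c/(-50 + c) (D(c) = -4 + (c + c)/(c - 50) = -4 + (2*c)/(-50 + c) = -4 + 2*c/(-50 + c))
(D(-23) + w)/(2654 + (-1887 + 1250)/(1402 + 1333)) = (2*(100 - 1*(-23))/(-50 - 23) - 154)/(2654 + (-1887 + 1250)/(1402 + 1333)) = (2*(100 + 23)/(-73) - 154)/(2654 - 637/2735) = (2*(-1/73)*123 - 154)/(2654 - 637*1/2735) = (-246/73 - 154)/(2654 - 637/2735) = -11488/(73*7258053/2735) = -11488/73*2735/7258053 = -31419680/529837869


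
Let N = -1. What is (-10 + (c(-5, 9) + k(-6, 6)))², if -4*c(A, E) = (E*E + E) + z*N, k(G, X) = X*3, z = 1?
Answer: 3249/16 ≈ 203.06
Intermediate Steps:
k(G, X) = 3*X
c(A, E) = ¼ - E/4 - E²/4 (c(A, E) = -((E*E + E) + 1*(-1))/4 = -((E² + E) - 1)/4 = -((E + E²) - 1)/4 = -(-1 + E + E²)/4 = ¼ - E/4 - E²/4)
(-10 + (c(-5, 9) + k(-6, 6)))² = (-10 + ((¼ - ¼*9 - ¼*9²) + 3*6))² = (-10 + ((¼ - 9/4 - ¼*81) + 18))² = (-10 + ((¼ - 9/4 - 81/4) + 18))² = (-10 + (-89/4 + 18))² = (-10 - 17/4)² = (-57/4)² = 3249/16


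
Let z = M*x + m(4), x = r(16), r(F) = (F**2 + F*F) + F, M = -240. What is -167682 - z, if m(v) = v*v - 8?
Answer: -40970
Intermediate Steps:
m(v) = -8 + v**2 (m(v) = v**2 - 8 = -8 + v**2)
r(F) = F + 2*F**2 (r(F) = (F**2 + F**2) + F = 2*F**2 + F = F + 2*F**2)
x = 528 (x = 16*(1 + 2*16) = 16*(1 + 32) = 16*33 = 528)
z = -126712 (z = -240*528 + (-8 + 4**2) = -126720 + (-8 + 16) = -126720 + 8 = -126712)
-167682 - z = -167682 - 1*(-126712) = -167682 + 126712 = -40970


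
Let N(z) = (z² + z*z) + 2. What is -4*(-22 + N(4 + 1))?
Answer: -120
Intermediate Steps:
N(z) = 2 + 2*z² (N(z) = (z² + z²) + 2 = 2*z² + 2 = 2 + 2*z²)
-4*(-22 + N(4 + 1)) = -4*(-22 + (2 + 2*(4 + 1)²)) = -4*(-22 + (2 + 2*5²)) = -4*(-22 + (2 + 2*25)) = -4*(-22 + (2 + 50)) = -4*(-22 + 52) = -4*30 = -120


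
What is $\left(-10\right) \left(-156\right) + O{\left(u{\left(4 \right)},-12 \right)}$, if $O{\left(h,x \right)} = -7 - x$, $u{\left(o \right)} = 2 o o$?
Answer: $1565$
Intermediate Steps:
$u{\left(o \right)} = 2 o^{2}$
$\left(-10\right) \left(-156\right) + O{\left(u{\left(4 \right)},-12 \right)} = \left(-10\right) \left(-156\right) - -5 = 1560 + \left(-7 + 12\right) = 1560 + 5 = 1565$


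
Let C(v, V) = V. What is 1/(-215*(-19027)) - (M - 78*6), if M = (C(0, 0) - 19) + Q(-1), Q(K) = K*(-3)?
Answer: 1979949621/4090805 ≈ 484.00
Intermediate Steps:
Q(K) = -3*K
M = -16 (M = (0 - 19) - 3*(-1) = -19 + 3 = -16)
1/(-215*(-19027)) - (M - 78*6) = 1/(-215*(-19027)) - (-16 - 78*6) = -1/215*(-1/19027) - (-16 - 468) = 1/4090805 - 1*(-484) = 1/4090805 + 484 = 1979949621/4090805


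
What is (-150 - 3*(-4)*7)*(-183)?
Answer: 12078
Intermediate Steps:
(-150 - 3*(-4)*7)*(-183) = (-150 + 12*7)*(-183) = (-150 + 84)*(-183) = -66*(-183) = 12078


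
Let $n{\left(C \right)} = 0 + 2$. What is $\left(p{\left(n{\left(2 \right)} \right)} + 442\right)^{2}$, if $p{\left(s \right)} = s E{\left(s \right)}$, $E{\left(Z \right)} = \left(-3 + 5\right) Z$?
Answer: $202500$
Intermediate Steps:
$E{\left(Z \right)} = 2 Z$
$n{\left(C \right)} = 2$
$p{\left(s \right)} = 2 s^{2}$ ($p{\left(s \right)} = s 2 s = 2 s^{2}$)
$\left(p{\left(n{\left(2 \right)} \right)} + 442\right)^{2} = \left(2 \cdot 2^{2} + 442\right)^{2} = \left(2 \cdot 4 + 442\right)^{2} = \left(8 + 442\right)^{2} = 450^{2} = 202500$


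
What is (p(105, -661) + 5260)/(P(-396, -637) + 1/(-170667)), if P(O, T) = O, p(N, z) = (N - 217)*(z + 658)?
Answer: -955052532/67584133 ≈ -14.131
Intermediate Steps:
p(N, z) = (-217 + N)*(658 + z)
(p(105, -661) + 5260)/(P(-396, -637) + 1/(-170667)) = ((-142786 - 217*(-661) + 658*105 + 105*(-661)) + 5260)/(-396 + 1/(-170667)) = ((-142786 + 143437 + 69090 - 69405) + 5260)/(-396 - 1/170667) = (336 + 5260)/(-67584133/170667) = 5596*(-170667/67584133) = -955052532/67584133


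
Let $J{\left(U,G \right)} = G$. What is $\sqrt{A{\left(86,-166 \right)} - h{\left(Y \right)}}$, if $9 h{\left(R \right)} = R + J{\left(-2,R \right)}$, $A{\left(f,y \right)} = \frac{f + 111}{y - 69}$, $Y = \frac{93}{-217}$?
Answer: $\frac{i \sqrt{18096645}}{4935} \approx 0.86201 i$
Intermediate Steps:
$Y = - \frac{3}{7}$ ($Y = 93 \left(- \frac{1}{217}\right) = - \frac{3}{7} \approx -0.42857$)
$A{\left(f,y \right)} = \frac{111 + f}{-69 + y}$
$h{\left(R \right)} = \frac{2 R}{9}$ ($h{\left(R \right)} = \frac{R + R}{9} = \frac{2 R}{9}$)
$\sqrt{A{\left(86,-166 \right)} - h{\left(Y \right)}} = \sqrt{\frac{111 + 86}{-69 - 166} - \frac{2}{9} \left(- \frac{3}{7}\right)} = \sqrt{\frac{1}{-235} \cdot 197 - - \frac{2}{21}} = \sqrt{\left(- \frac{1}{235}\right) 197 + \frac{2}{21}} = \sqrt{- \frac{197}{235} + \frac{2}{21}} = \sqrt{- \frac{3667}{4935}} = \frac{i \sqrt{18096645}}{4935}$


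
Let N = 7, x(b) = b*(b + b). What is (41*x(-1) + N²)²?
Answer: 17161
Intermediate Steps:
x(b) = 2*b² (x(b) = b*(2*b) = 2*b²)
(41*x(-1) + N²)² = (41*(2*(-1)²) + 7²)² = (41*(2*1) + 49)² = (41*2 + 49)² = (82 + 49)² = 131² = 17161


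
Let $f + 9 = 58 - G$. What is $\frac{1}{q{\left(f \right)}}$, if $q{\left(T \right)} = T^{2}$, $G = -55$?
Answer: $\frac{1}{10816} \approx 9.2456 \cdot 10^{-5}$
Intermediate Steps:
$f = 104$ ($f = -9 + \left(58 - -55\right) = -9 + \left(58 + 55\right) = -9 + 113 = 104$)
$\frac{1}{q{\left(f \right)}} = \frac{1}{104^{2}} = \frac{1}{10816}$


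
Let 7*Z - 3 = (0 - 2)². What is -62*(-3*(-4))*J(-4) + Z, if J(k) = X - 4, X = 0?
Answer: 2977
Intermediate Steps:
J(k) = -4 (J(k) = 0 - 4 = -4)
Z = 1 (Z = 3/7 + (0 - 2)²/7 = 3/7 + (⅐)*(-2)² = 3/7 + (⅐)*4 = 3/7 + 4/7 = 1)
-62*(-3*(-4))*J(-4) + Z = -62*(-3*(-4))*(-4) + 1 = -744*(-4) + 1 = -62*(-48) + 1 = 2976 + 1 = 2977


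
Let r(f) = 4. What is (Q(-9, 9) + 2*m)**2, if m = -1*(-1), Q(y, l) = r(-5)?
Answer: 36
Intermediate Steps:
Q(y, l) = 4
m = 1
(Q(-9, 9) + 2*m)**2 = (4 + 2*1)**2 = (4 + 2)**2 = 6**2 = 36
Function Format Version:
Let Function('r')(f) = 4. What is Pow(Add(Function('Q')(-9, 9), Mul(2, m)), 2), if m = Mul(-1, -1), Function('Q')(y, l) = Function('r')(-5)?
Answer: 36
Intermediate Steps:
Function('Q')(y, l) = 4
m = 1
Pow(Add(Function('Q')(-9, 9), Mul(2, m)), 2) = Pow(Add(4, Mul(2, 1)), 2) = Pow(Add(4, 2), 2) = Pow(6, 2) = 36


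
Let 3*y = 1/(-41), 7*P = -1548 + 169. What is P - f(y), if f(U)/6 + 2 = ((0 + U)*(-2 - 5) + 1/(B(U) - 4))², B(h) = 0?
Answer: -7472665/40344 ≈ -185.22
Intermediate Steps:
P = -197 (P = (-1548 + 169)/7 = (⅐)*(-1379) = -197)
y = -1/123 (y = (⅓)/(-41) = (⅓)*(-1/41) = -1/123 ≈ -0.0081301)
f(U) = -12 + 6*(-¼ - 7*U)² (f(U) = -12 + 6*((0 + U)*(-2 - 5) + 1/(0 - 4))² = -12 + 6*(U*(-7) + 1/(-4))² = -12 + 6*(-7*U - ¼)² = -12 + 6*(-¼ - 7*U)²)
P - f(y) = -197 - (-12 + 3*(1 + 28*(-1/123))²/8) = -197 - (-12 + 3*(1 - 28/123)²/8) = -197 - (-12 + 3*(95/123)²/8) = -197 - (-12 + (3/8)*(9025/15129)) = -197 - (-12 + 9025/40344) = -197 - 1*(-475103/40344) = -197 + 475103/40344 = -7472665/40344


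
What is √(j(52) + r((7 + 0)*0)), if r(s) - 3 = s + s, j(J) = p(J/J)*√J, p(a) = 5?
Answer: √(3 + 10*√13) ≈ 6.2494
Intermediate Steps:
j(J) = 5*√J
r(s) = 3 + 2*s (r(s) = 3 + (s + s) = 3 + 2*s)
√(j(52) + r((7 + 0)*0)) = √(5*√52 + (3 + 2*((7 + 0)*0))) = √(5*(2*√13) + (3 + 2*(7*0))) = √(10*√13 + (3 + 2*0)) = √(10*√13 + (3 + 0)) = √(10*√13 + 3) = √(3 + 10*√13)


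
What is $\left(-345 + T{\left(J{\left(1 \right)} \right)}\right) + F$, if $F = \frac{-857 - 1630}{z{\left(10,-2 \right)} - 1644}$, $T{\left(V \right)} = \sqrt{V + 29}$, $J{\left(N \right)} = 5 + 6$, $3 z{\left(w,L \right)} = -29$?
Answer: $- \frac{1704084}{4961} + 2 \sqrt{10} \approx -337.17$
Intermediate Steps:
$z{\left(w,L \right)} = - \frac{29}{3}$ ($z{\left(w,L \right)} = \frac{1}{3} \left(-29\right) = - \frac{29}{3}$)
$J{\left(N \right)} = 11$
$T{\left(V \right)} = \sqrt{29 + V}$
$F = \frac{7461}{4961}$ ($F = \frac{-857 - 1630}{- \frac{29}{3} - 1644} = - \frac{2487}{- \frac{4961}{3}} = \left(-2487\right) \left(- \frac{3}{4961}\right) = \frac{7461}{4961} \approx 1.5039$)
$\left(-345 + T{\left(J{\left(1 \right)} \right)}\right) + F = \left(-345 + \sqrt{29 + 11}\right) + \frac{7461}{4961} = \left(-345 + \sqrt{40}\right) + \frac{7461}{4961} = \left(-345 + 2 \sqrt{10}\right) + \frac{7461}{4961} = - \frac{1704084}{4961} + 2 \sqrt{10}$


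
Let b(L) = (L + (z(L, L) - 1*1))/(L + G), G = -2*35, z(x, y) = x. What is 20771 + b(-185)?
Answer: 5296976/255 ≈ 20772.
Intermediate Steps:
G = -70
b(L) = (-1 + 2*L)/(-70 + L) (b(L) = (L + (L - 1*1))/(L - 70) = (L + (L - 1))/(-70 + L) = (L + (-1 + L))/(-70 + L) = (-1 + 2*L)/(-70 + L))
20771 + b(-185) = 20771 + (-1 + 2*(-185))/(-70 - 185) = 20771 + (-1 - 370)/(-255) = 20771 - 1/255*(-371) = 20771 + 371/255 = 5296976/255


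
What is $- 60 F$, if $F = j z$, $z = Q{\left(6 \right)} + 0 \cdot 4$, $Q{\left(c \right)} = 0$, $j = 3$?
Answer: $0$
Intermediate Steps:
$z = 0$ ($z = 0 + 0 \cdot 4 = 0 + 0 = 0$)
$F = 0$ ($F = 3 \cdot 0 = 0$)
$- 60 F = \left(-60\right) 0 = 0$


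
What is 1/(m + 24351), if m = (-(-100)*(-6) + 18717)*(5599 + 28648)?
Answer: 1/620477250 ≈ 1.6117e-9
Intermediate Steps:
m = 620452899 (m = (-1*600 + 18717)*34247 = (-600 + 18717)*34247 = 18117*34247 = 620452899)
1/(m + 24351) = 1/(620452899 + 24351) = 1/620477250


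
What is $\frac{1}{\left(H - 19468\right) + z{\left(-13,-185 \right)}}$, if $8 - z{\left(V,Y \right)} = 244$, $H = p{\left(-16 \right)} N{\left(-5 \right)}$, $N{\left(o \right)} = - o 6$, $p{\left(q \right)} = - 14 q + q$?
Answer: $- \frac{1}{13464} \approx -7.4272 \cdot 10^{-5}$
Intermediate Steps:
$p{\left(q \right)} = - 13 q$
$N{\left(o \right)} = - 6 o$
$H = 6240$ ($H = \left(-13\right) \left(-16\right) \left(\left(-6\right) \left(-5\right)\right) = 208 \cdot 30 = 6240$)
$z{\left(V,Y \right)} = -236$ ($z{\left(V,Y \right)} = 8 - 244 = -236$)
$\frac{1}{\left(H - 19468\right) + z{\left(-13,-185 \right)}} = \frac{1}{\left(6240 - 19468\right) - 236} = \frac{1}{-13228 - 236} = \frac{1}{-13464} = - \frac{1}{13464}$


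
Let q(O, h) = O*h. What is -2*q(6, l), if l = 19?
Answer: -228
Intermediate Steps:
-2*q(6, l) = -12*19 = -2*114 = -228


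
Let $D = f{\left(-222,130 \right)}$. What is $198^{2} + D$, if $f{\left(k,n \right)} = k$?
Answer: $38982$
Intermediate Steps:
$D = -222$
$198^{2} + D = 198^{2} - 222 = 39204 - 222 = 38982$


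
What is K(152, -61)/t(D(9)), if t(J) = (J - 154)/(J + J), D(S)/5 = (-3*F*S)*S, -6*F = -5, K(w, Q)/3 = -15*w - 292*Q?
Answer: 188713800/2333 ≈ 80889.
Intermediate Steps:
K(w, Q) = -876*Q - 45*w (K(w, Q) = 3*(-15*w - 292*Q) = 3*(-292*Q - 15*w) = -876*Q - 45*w)
F = ⅚ (F = -⅙*(-5) = ⅚ ≈ 0.83333)
D(S) = -25*S²/2 (D(S) = 5*((-5*S/2)*S) = 5*(-5*S²/2) = -25*S²/2)
t(J) = (-154 + J)/(2*J) (t(J) = (-154 + J)/((2*J)) = (-154 + J)*(1/(2*J)) = (-154 + J)/(2*J))
K(152, -61)/t(D(9)) = (-876*(-61) - 45*152)/(((-154 - 25/2*9²)/(2*((-25/2*9²))))) = (53436 - 6840)/(((-154 - 25/2*81)/(2*((-25/2*81))))) = 46596/(((-154 - 2025/2)/(2*(-2025/2)))) = 46596/(((½)*(-2/2025)*(-2333/2))) = 46596/(2333/4050) = 46596*(4050/2333) = 188713800/2333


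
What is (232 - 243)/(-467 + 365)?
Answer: 11/102 ≈ 0.10784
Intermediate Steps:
(232 - 243)/(-467 + 365) = -11/(-102) = -11*(-1/102) = 11/102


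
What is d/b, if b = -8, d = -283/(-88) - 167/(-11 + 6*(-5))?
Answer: -26299/28864 ≈ -0.91113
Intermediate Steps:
d = 26299/3608 (d = -283*(-1/88) - 167/(-11 - 30) = 283/88 - 167/(-41) = 283/88 - 167*(-1/41) = 283/88 + 167/41 = 26299/3608 ≈ 7.2891)
d/b = (26299/3608)/(-8) = (26299/3608)*(-1/8) = -26299/28864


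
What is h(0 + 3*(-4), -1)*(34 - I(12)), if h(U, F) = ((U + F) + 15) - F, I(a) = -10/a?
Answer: 209/2 ≈ 104.50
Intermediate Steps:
h(U, F) = 15 + U (h(U, F) = ((F + U) + 15) - F = (15 + F + U) - F = 15 + U)
h(0 + 3*(-4), -1)*(34 - I(12)) = (15 + (0 + 3*(-4)))*(34 - (-10)/12) = (15 + (0 - 12))*(34 - (-10)/12) = (15 - 12)*(34 - 1*(-⅚)) = 3*(34 + ⅚) = 3*(209/6) = 209/2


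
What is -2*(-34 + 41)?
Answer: -14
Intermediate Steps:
-2*(-34 + 41) = -2*7 = -14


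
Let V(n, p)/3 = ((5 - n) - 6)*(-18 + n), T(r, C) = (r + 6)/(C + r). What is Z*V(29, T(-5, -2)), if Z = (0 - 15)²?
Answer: -222750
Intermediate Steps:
T(r, C) = (6 + r)/(C + r)
V(n, p) = 3*(-1 - n)*(-18 + n) (V(n, p) = 3*(((5 - n) - 6)*(-18 + n)) = 3*((-1 - n)*(-18 + n)) = 3*(-1 - n)*(-18 + n))
Z = 225 (Z = (-15)² = 225)
Z*V(29, T(-5, -2)) = 225*(54 - 3*29² + 51*29) = 225*(54 - 3*841 + 1479) = 225*(54 - 2523 + 1479) = 225*(-990) = -222750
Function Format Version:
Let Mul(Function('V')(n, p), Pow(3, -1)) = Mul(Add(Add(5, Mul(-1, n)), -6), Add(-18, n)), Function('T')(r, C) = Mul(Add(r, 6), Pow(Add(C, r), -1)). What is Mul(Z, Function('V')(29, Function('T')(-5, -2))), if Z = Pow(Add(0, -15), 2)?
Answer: -222750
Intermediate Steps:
Function('T')(r, C) = Mul(Pow(Add(C, r), -1), Add(6, r)) (Function('T')(r, C) = Mul(Add(6, r), Pow(Add(C, r), -1)) = Mul(Pow(Add(C, r), -1), Add(6, r)))
Function('V')(n, p) = Mul(3, Add(-1, Mul(-1, n)), Add(-18, n)) (Function('V')(n, p) = Mul(3, Mul(Add(Add(5, Mul(-1, n)), -6), Add(-18, n))) = Mul(3, Mul(Add(-1, Mul(-1, n)), Add(-18, n))) = Mul(3, Add(-1, Mul(-1, n)), Add(-18, n)))
Z = 225 (Z = Pow(-15, 2) = 225)
Mul(Z, Function('V')(29, Function('T')(-5, -2))) = Mul(225, Add(54, Mul(-3, Pow(29, 2)), Mul(51, 29))) = Mul(225, Add(54, Mul(-3, 841), 1479)) = Mul(225, Add(54, -2523, 1479)) = Mul(225, -990) = -222750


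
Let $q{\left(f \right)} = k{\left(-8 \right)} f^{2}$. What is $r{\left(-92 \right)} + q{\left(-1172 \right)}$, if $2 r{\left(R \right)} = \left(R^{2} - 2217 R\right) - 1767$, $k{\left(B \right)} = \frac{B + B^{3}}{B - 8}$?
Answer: $\frac{89493621}{2} \approx 4.4747 \cdot 10^{7}$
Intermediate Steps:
$k{\left(B \right)} = \frac{B + B^{3}}{-8 + B}$
$r{\left(R \right)} = - \frac{1767}{2} + \frac{R^{2}}{2} - \frac{2217 R}{2}$ ($r{\left(R \right)} = \frac{\left(R^{2} - 2217 R\right) - 1767}{2} = \frac{-1767 + R^{2} - 2217 R}{2} = - \frac{1767}{2} + \frac{R^{2}}{2} - \frac{2217 R}{2}$)
$q{\left(f \right)} = \frac{65 f^{2}}{2}$ ($q{\left(f \right)} = \frac{-8 + \left(-8\right)^{3}}{-8 - 8} f^{2} = \frac{-8 - 512}{-16} f^{2} = \left(- \frac{1}{16}\right) \left(-520\right) f^{2} = \frac{65 f^{2}}{2}$)
$r{\left(-92 \right)} + q{\left(-1172 \right)} = \left(- \frac{1767}{2} + \frac{\left(-92\right)^{2}}{2} - -101982\right) + \frac{65 \left(-1172\right)^{2}}{2} = \left(- \frac{1767}{2} + \frac{1}{2} \cdot 8464 + 101982\right) + \frac{65}{2} \cdot 1373584 = \left(- \frac{1767}{2} + 4232 + 101982\right) + 44641480 = \frac{210661}{2} + 44641480 = \frac{89493621}{2}$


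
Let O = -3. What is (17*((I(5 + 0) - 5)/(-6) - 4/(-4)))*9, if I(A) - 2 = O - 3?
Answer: 765/2 ≈ 382.50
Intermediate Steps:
I(A) = -4 (I(A) = 2 + (-3 - 3) = 2 - 6 = -4)
(17*((I(5 + 0) - 5)/(-6) - 4/(-4)))*9 = (17*((-4 - 5)/(-6) - 4/(-4)))*9 = (17*(-9*(-⅙) - 4*(-¼)))*9 = (17*(3/2 + 1))*9 = (17*(5/2))*9 = (85/2)*9 = 765/2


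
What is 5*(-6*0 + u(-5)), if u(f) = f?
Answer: -25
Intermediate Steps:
5*(-6*0 + u(-5)) = 5*(-6*0 - 5) = 5*(0 - 5) = 5*(-5) = -25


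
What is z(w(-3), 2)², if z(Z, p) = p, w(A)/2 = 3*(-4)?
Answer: 4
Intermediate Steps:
w(A) = -24 (w(A) = 2*(3*(-4)) = 2*(-12) = -24)
z(w(-3), 2)² = 2² = 4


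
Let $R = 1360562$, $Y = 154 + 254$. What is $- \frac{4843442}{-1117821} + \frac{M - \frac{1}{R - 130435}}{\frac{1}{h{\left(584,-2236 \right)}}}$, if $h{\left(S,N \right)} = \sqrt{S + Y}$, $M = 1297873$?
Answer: $\frac{4843442}{1117821} + \frac{6386194479480 \sqrt{62}}{1230127} \approx 4.0878 \cdot 10^{7}$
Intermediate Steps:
$Y = 408$
$h{\left(S,N \right)} = \sqrt{408 + S}$ ($h{\left(S,N \right)} = \sqrt{S + 408} = \sqrt{408 + S}$)
$- \frac{4843442}{-1117821} + \frac{M - \frac{1}{R - 130435}}{\frac{1}{h{\left(584,-2236 \right)}}} = - \frac{4843442}{-1117821} + \frac{1297873 - \frac{1}{1360562 - 130435}}{\frac{1}{\sqrt{408 + 584}}} = \left(-4843442\right) \left(- \frac{1}{1117821}\right) + \frac{1297873 - \frac{1}{1230127}}{\frac{1}{\sqrt{992}}} = \frac{4843442}{1117821} + \frac{1297873 - \frac{1}{1230127}}{\frac{1}{4 \sqrt{62}}} = \frac{4843442}{1117821} + \frac{1297873 - \frac{1}{1230127}}{\frac{1}{248} \sqrt{62}} = \frac{4843442}{1117821} + \frac{1596548619870 \cdot 4 \sqrt{62}}{1230127} = \frac{4843442}{1117821} + \frac{6386194479480 \sqrt{62}}{1230127}$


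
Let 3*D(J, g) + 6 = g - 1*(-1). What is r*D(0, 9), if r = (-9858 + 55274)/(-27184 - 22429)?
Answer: -181664/148839 ≈ -1.2205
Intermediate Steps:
D(J, g) = -5/3 + g/3 (D(J, g) = -2 + (g - 1*(-1))/3 = -2 + (g + 1)/3 = -2 + (1 + g)/3 = -2 + (⅓ + g/3) = -5/3 + g/3)
r = -45416/49613 (r = 45416/(-49613) = 45416*(-1/49613) = -45416/49613 ≈ -0.91541)
r*D(0, 9) = -45416*(-5/3 + (⅓)*9)/49613 = -45416*(-5/3 + 3)/49613 = -45416/49613*4/3 = -181664/148839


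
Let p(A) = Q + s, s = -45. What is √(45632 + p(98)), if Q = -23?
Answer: 2*√11391 ≈ 213.46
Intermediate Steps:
p(A) = -68 (p(A) = -23 - 45 = -68)
√(45632 + p(98)) = √(45632 - 68) = √45564 = 2*√11391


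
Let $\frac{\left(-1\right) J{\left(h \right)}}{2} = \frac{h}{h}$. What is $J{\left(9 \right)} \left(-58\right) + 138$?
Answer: $254$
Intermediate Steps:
$J{\left(h \right)} = -2$ ($J{\left(h \right)} = - 2 \frac{h}{h} = \left(-2\right) 1 = -2$)
$J{\left(9 \right)} \left(-58\right) + 138 = \left(-2\right) \left(-58\right) + 138 = 116 + 138 = 254$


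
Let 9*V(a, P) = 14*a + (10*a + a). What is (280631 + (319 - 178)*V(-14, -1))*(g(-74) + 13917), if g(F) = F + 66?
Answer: 11481086687/3 ≈ 3.8270e+9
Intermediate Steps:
g(F) = 66 + F
V(a, P) = 25*a/9 (V(a, P) = (14*a + (10*a + a))/9 = (14*a + 11*a)/9 = (25*a)/9 = 25*a/9)
(280631 + (319 - 178)*V(-14, -1))*(g(-74) + 13917) = (280631 + (319 - 178)*((25/9)*(-14)))*((66 - 74) + 13917) = (280631 + 141*(-350/9))*(-8 + 13917) = (280631 - 16450/3)*13909 = (825443/3)*13909 = 11481086687/3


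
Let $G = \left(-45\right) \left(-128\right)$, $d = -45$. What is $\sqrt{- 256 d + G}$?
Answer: $24 \sqrt{30} \approx 131.45$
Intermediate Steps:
$G = 5760$
$\sqrt{- 256 d + G} = \sqrt{\left(-256\right) \left(-45\right) + 5760} = \sqrt{11520 + 5760} = \sqrt{17280} = 24 \sqrt{30}$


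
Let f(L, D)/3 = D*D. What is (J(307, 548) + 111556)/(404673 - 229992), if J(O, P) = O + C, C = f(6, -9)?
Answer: 112106/174681 ≈ 0.64178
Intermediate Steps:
f(L, D) = 3*D² (f(L, D) = 3*(D*D) = 3*D²)
C = 243 (C = 3*(-9)² = 3*81 = 243)
J(O, P) = 243 + O (J(O, P) = O + 243 = 243 + O)
(J(307, 548) + 111556)/(404673 - 229992) = ((243 + 307) + 111556)/(404673 - 229992) = (550 + 111556)/174681 = 112106*(1/174681) = 112106/174681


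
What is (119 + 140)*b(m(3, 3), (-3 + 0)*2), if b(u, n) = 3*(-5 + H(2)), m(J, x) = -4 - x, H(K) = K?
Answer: -2331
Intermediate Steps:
b(u, n) = -9 (b(u, n) = 3*(-5 + 2) = 3*(-3) = -9)
(119 + 140)*b(m(3, 3), (-3 + 0)*2) = (119 + 140)*(-9) = 259*(-9) = -2331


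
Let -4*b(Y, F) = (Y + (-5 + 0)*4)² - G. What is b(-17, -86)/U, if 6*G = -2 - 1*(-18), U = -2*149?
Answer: 4099/3576 ≈ 1.1463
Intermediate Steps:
U = -298
G = 8/3 (G = (-2 - 1*(-18))/6 = (-2 + 18)/6 = (⅙)*16 = 8/3 ≈ 2.6667)
b(Y, F) = ⅔ - (-20 + Y)²/4 (b(Y, F) = -((Y + (-5 + 0)*4)² - 1*8/3)/4 = -((Y - 5*4)² - 8/3)/4 = -((Y - 20)² - 8/3)/4 = -((-20 + Y)² - 8/3)/4 = -(-8/3 + (-20 + Y)²)/4 = ⅔ - (-20 + Y)²/4)
b(-17, -86)/U = (⅔ - (-20 - 17)²/4)/(-298) = (⅔ - ¼*(-37)²)*(-1/298) = (⅔ - ¼*1369)*(-1/298) = (⅔ - 1369/4)*(-1/298) = -4099/12*(-1/298) = 4099/3576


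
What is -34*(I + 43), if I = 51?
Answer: -3196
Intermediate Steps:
-34*(I + 43) = -34*(51 + 43) = -34*94 = -3196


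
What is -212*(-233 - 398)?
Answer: 133772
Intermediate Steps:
-212*(-233 - 398) = -212*(-631) = 133772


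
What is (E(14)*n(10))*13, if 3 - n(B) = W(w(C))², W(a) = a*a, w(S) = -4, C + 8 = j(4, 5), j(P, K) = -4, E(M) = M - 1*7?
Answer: -23023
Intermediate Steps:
E(M) = -7 + M (E(M) = M - 7 = -7 + M)
C = -12 (C = -8 - 4 = -12)
W(a) = a²
n(B) = -253 (n(B) = 3 - ((-4)²)² = 3 - 1*16² = 3 - 1*256 = 3 - 256 = -253)
(E(14)*n(10))*13 = ((-7 + 14)*(-253))*13 = (7*(-253))*13 = -1771*13 = -23023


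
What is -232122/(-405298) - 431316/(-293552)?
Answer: 30368923689/14872004812 ≈ 2.0420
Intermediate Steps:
-232122/(-405298) - 431316/(-293552) = -232122*(-1/405298) - 431316*(-1/293552) = 116061/202649 + 107829/73388 = 30368923689/14872004812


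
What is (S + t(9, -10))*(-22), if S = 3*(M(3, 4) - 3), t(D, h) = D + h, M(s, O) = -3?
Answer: 418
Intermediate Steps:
S = -18 (S = 3*(-3 - 3) = 3*(-6) = -18)
(S + t(9, -10))*(-22) = (-18 + (9 - 10))*(-22) = (-18 - 1)*(-22) = -19*(-22) = 418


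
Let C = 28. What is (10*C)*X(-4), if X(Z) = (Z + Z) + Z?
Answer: -3360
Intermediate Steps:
X(Z) = 3*Z (X(Z) = 2*Z + Z = 3*Z)
(10*C)*X(-4) = (10*28)*(3*(-4)) = 280*(-12) = -3360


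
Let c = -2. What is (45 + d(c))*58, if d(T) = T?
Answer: 2494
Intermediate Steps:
(45 + d(c))*58 = (45 - 2)*58 = 43*58 = 2494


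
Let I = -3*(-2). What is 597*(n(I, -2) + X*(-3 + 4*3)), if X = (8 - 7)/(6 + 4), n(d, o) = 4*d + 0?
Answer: 148653/10 ≈ 14865.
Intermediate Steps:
I = 6
n(d, o) = 4*d
X = ⅒ (X = 1/10 = 1*(⅒) = ⅒ ≈ 0.10000)
597*(n(I, -2) + X*(-3 + 4*3)) = 597*(4*6 + (-3 + 4*3)/10) = 597*(24 + (-3 + 12)/10) = 597*(24 + (⅒)*9) = 597*(24 + 9/10) = 597*(249/10) = 148653/10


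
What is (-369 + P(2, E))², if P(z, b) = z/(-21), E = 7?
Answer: 60078001/441 ≈ 1.3623e+5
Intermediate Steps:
P(z, b) = -z/21 (P(z, b) = z*(-1/21) = -z/21)
(-369 + P(2, E))² = (-369 - 1/21*2)² = (-369 - 2/21)² = (-7751/21)² = 60078001/441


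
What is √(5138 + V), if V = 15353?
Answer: √20491 ≈ 143.15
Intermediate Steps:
√(5138 + V) = √(5138 + 15353) = √20491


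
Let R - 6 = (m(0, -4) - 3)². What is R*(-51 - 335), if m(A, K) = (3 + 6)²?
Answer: -2350740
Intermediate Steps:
m(A, K) = 81 (m(A, K) = 9² = 81)
R = 6090 (R = 6 + (81 - 3)² = 6 + 78² = 6 + 6084 = 6090)
R*(-51 - 335) = 6090*(-51 - 335) = 6090*(-386) = -2350740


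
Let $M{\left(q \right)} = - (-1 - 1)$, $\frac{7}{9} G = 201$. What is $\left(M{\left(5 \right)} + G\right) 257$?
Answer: $\frac{468511}{7} \approx 66930.0$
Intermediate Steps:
$G = \frac{1809}{7}$ ($G = \frac{9}{7} \cdot 201 = \frac{1809}{7} \approx 258.43$)
$M{\left(q \right)} = 2$ ($M{\left(q \right)} = \left(-1\right) \left(-2\right) = 2$)
$\left(M{\left(5 \right)} + G\right) 257 = \left(2 + \frac{1809}{7}\right) 257 = \frac{1823}{7} \cdot 257 = \frac{468511}{7}$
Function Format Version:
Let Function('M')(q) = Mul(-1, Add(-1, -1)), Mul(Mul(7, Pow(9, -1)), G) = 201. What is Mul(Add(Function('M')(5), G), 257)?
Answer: Rational(468511, 7) ≈ 66930.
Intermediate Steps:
G = Rational(1809, 7) (G = Mul(Rational(9, 7), 201) = Rational(1809, 7) ≈ 258.43)
Function('M')(q) = 2 (Function('M')(q) = Mul(-1, -2) = 2)
Mul(Add(Function('M')(5), G), 257) = Mul(Add(2, Rational(1809, 7)), 257) = Mul(Rational(1823, 7), 257) = Rational(468511, 7)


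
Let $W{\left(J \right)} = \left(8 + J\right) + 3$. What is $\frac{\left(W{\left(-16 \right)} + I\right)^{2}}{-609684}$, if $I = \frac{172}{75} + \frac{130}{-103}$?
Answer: $- \frac{40868447}{1581881467500} \approx -2.5835 \cdot 10^{-5}$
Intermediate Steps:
$W{\left(J \right)} = 11 + J$
$I = \frac{7966}{7725}$ ($I = 172 \cdot \frac{1}{75} + 130 \left(- \frac{1}{103}\right) = \frac{172}{75} - \frac{130}{103} = \frac{7966}{7725} \approx 1.0312$)
$\frac{\left(W{\left(-16 \right)} + I\right)^{2}}{-609684} = \frac{\left(\left(11 - 16\right) + \frac{7966}{7725}\right)^{2}}{-609684} = \left(-5 + \frac{7966}{7725}\right)^{2} \left(- \frac{1}{609684}\right) = \left(- \frac{30659}{7725}\right)^{2} \left(- \frac{1}{609684}\right) = \frac{939974281}{59675625} \left(- \frac{1}{609684}\right) = - \frac{40868447}{1581881467500}$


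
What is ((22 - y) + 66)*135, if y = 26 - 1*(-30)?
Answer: 4320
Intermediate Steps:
y = 56 (y = 26 + 30 = 56)
((22 - y) + 66)*135 = ((22 - 1*56) + 66)*135 = ((22 - 56) + 66)*135 = (-34 + 66)*135 = 32*135 = 4320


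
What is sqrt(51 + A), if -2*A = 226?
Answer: I*sqrt(62) ≈ 7.874*I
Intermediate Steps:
A = -113 (A = -1/2*226 = -113)
sqrt(51 + A) = sqrt(51 - 113) = sqrt(-62) = I*sqrt(62)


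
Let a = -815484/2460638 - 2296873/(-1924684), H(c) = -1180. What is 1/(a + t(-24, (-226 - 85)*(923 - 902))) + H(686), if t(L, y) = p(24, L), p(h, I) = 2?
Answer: -7994565865979984/6777062577351 ≈ -1179.7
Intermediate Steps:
t(L, y) = 2
a = 2041111988959/2367975294196 (a = -815484*1/2460638 - 2296873*(-1/1924684) = -407742/1230319 + 2296873/1924684 = 2041111988959/2367975294196 ≈ 0.86197)
1/(a + t(-24, (-226 - 85)*(923 - 902))) + H(686) = 1/(2041111988959/2367975294196 + 2) - 1180 = 1/(6777062577351/2367975294196) - 1180 = 2367975294196/6777062577351 - 1180 = -7994565865979984/6777062577351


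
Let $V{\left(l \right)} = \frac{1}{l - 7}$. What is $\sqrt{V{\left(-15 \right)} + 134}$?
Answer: $\frac{\sqrt{64834}}{22} \approx 11.574$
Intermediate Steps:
$V{\left(l \right)} = \frac{1}{-7 + l}$
$\sqrt{V{\left(-15 \right)} + 134} = \sqrt{\frac{1}{-7 - 15} + 134} = \sqrt{\frac{1}{-22} + 134} = \sqrt{- \frac{1}{22} + 134} = \sqrt{\frac{2947}{22}} = \frac{\sqrt{64834}}{22}$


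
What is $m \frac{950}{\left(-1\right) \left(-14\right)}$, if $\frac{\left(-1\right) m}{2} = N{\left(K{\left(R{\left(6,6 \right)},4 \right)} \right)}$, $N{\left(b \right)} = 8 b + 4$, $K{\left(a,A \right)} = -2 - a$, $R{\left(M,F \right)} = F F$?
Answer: $\frac{285000}{7} \approx 40714.0$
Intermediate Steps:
$R{\left(M,F \right)} = F^{2}$
$N{\left(b \right)} = 4 + 8 b$
$m = 600$ ($m = - 2 \left(4 + 8 \left(-2 - 6^{2}\right)\right) = - 2 \left(4 + 8 \left(-2 - 36\right)\right) = - 2 \left(4 + 8 \left(-38\right)\right) = - 2 \left(4 - 304\right) = \left(-2\right) \left(-300\right) = 600$)
$m \frac{950}{\left(-1\right) \left(-14\right)} = 600 \frac{950}{\left(-1\right) \left(-14\right)} = 600 \cdot \frac{950}{14} = 600 \cdot 950 \cdot \frac{1}{14} = 600 \cdot \frac{475}{7} = \frac{285000}{7}$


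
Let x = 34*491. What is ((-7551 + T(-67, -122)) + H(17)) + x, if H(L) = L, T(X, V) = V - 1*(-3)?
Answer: 9041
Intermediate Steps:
x = 16694
T(X, V) = 3 + V (T(X, V) = V + 3 = 3 + V)
((-7551 + T(-67, -122)) + H(17)) + x = ((-7551 + (3 - 122)) + 17) + 16694 = ((-7551 - 119) + 17) + 16694 = (-7670 + 17) + 16694 = -7653 + 16694 = 9041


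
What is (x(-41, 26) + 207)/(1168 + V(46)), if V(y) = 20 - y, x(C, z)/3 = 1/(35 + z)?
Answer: 6315/34831 ≈ 0.18130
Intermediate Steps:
x(C, z) = 3/(35 + z)
(x(-41, 26) + 207)/(1168 + V(46)) = (3/(35 + 26) + 207)/(1168 + (20 - 1*46)) = (3/61 + 207)/(1168 + (20 - 46)) = (3*(1/61) + 207)/(1168 - 26) = (3/61 + 207)/1142 = (12630/61)*(1/1142) = 6315/34831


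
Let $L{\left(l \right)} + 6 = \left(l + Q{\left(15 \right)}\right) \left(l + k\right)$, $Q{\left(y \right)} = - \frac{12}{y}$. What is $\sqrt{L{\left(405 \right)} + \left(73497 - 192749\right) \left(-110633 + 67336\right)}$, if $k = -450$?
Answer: $11 \sqrt{42671369} \approx 71856.0$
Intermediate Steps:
$L{\left(l \right)} = -6 + \left(-450 + l\right) \left(- \frac{4}{5} + l\right)$ ($L{\left(l \right)} = -6 + \left(l - \frac{12}{15}\right) \left(l - 450\right) = -6 + \left(l - \frac{4}{5}\right) \left(-450 + l\right) = -6 + \left(- \frac{4}{5} + l\right) \left(-450 + l\right) = -6 + \left(-450 + l\right) \left(- \frac{4}{5} + l\right)$)
$\sqrt{L{\left(405 \right)} + \left(73497 - 192749\right) \left(-110633 + 67336\right)} = \sqrt{\left(354 + 405^{2} - 182574\right) + \left(73497 - 192749\right) \left(-110633 + 67336\right)} = \sqrt{\left(354 + 164025 - 182574\right) - -5163253844} = \sqrt{-18195 + 5163253844} = \sqrt{5163235649} = 11 \sqrt{42671369}$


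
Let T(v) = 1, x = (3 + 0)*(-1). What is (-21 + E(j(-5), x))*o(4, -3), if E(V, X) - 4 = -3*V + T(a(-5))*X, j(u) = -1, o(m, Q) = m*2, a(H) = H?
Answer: -136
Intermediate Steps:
o(m, Q) = 2*m
x = -3 (x = 3*(-1) = -3)
E(V, X) = 4 + X - 3*V (E(V, X) = 4 + (-3*V + 1*X) = 4 + (-3*V + X) = 4 + (X - 3*V) = 4 + X - 3*V)
(-21 + E(j(-5), x))*o(4, -3) = (-21 + (4 - 3 - 3*(-1)))*(2*4) = (-21 + (4 - 3 + 3))*8 = (-21 + 4)*8 = -17*8 = -136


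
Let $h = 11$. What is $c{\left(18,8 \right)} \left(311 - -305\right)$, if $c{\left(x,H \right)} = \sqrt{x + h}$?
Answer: $616 \sqrt{29} \approx 3317.3$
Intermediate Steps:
$c{\left(x,H \right)} = \sqrt{11 + x}$ ($c{\left(x,H \right)} = \sqrt{x + 11} = \sqrt{11 + x}$)
$c{\left(18,8 \right)} \left(311 - -305\right) = \sqrt{11 + 18} \left(311 - -305\right) = \sqrt{29} \left(311 + \left(306 - 1\right)\right) = \sqrt{29} \left(311 + 305\right) = \sqrt{29} \cdot 616 = 616 \sqrt{29}$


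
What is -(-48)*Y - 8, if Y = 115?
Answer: 5512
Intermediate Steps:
-(-48)*Y - 8 = -(-48)*115 - 8 = -48*(-115) - 8 = 5520 - 8 = 5512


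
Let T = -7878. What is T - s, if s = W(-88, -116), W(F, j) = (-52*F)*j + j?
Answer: 523054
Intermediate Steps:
W(F, j) = j - 52*F*j (W(F, j) = -52*F*j + j = j - 52*F*j)
s = -530932 (s = -116*(1 - 52*(-88)) = -116*(1 + 4576) = -116*4577 = -530932)
T - s = -7878 - 1*(-530932) = -7878 + 530932 = 523054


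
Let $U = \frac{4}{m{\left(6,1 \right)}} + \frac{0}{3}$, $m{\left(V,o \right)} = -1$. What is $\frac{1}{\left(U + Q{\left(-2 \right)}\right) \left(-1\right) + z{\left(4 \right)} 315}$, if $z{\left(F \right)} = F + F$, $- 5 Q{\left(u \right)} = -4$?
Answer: $\frac{5}{12616} \approx 0.00039632$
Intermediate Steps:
$U = -4$ ($U = \frac{4}{-1} + \frac{0}{3} = 4 \left(-1\right) + 0 \cdot \frac{1}{3} = -4 + 0 = -4$)
$Q{\left(u \right)} = \frac{4}{5}$ ($Q{\left(u \right)} = \left(- \frac{1}{5}\right) \left(-4\right) = \frac{4}{5}$)
$z{\left(F \right)} = 2 F$
$\frac{1}{\left(U + Q{\left(-2 \right)}\right) \left(-1\right) + z{\left(4 \right)} 315} = \frac{1}{\left(-4 + \frac{4}{5}\right) \left(-1\right) + 2 \cdot 4 \cdot 315} = \frac{1}{\left(- \frac{16}{5}\right) \left(-1\right) + 8 \cdot 315} = \frac{1}{\frac{16}{5} + 2520} = \frac{1}{\frac{12616}{5}} = \frac{5}{12616}$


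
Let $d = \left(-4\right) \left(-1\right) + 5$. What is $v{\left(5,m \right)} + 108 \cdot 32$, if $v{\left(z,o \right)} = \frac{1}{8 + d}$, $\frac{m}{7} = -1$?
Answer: $\frac{58753}{17} \approx 3456.1$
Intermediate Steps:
$m = -7$ ($m = 7 \left(-1\right) = -7$)
$d = 9$ ($d = 4 + 5 = 9$)
$v{\left(z,o \right)} = \frac{1}{17}$ ($v{\left(z,o \right)} = \frac{1}{8 + 9} = \frac{1}{17}$)
$v{\left(5,m \right)} + 108 \cdot 32 = \frac{1}{17} + 108 \cdot 32 = \frac{1}{17} + 3456 = \frac{58753}{17}$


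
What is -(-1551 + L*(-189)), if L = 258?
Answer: 50313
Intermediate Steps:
-(-1551 + L*(-189)) = -(-1551 + 258*(-189)) = -(-1551 - 48762) = -1*(-50313) = 50313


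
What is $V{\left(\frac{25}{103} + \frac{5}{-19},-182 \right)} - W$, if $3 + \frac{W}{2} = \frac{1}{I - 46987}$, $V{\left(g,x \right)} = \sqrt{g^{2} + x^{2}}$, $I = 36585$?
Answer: $\frac{31207}{5201} + \frac{2 \sqrt{31714979969}}{1957} \approx 188.0$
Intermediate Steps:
$W = - \frac{31207}{5201}$ ($W = -6 + \frac{2}{36585 - 46987} = -6 + \frac{2}{-10402} = -6 + 2 \left(- \frac{1}{10402}\right) = -6 - \frac{1}{5201} = - \frac{31207}{5201} \approx -6.0002$)
$V{\left(\frac{25}{103} + \frac{5}{-19},-182 \right)} - W = \sqrt{\left(\frac{25}{103} + \frac{5}{-19}\right)^{2} + \left(-182\right)^{2}} - - \frac{31207}{5201} = \sqrt{\left(25 \cdot \frac{1}{103} + 5 \left(- \frac{1}{19}\right)\right)^{2} + 33124} + \frac{31207}{5201} = \sqrt{\left(\frac{25}{103} - \frac{5}{19}\right)^{2} + 33124} + \frac{31207}{5201} = \sqrt{\left(- \frac{40}{1957}\right)^{2} + 33124} + \frac{31207}{5201} = \sqrt{\frac{1600}{3829849} + 33124} + \frac{31207}{5201} = \sqrt{\frac{126859919876}{3829849}} + \frac{31207}{5201} = \frac{2 \sqrt{31714979969}}{1957} + \frac{31207}{5201} = \frac{31207}{5201} + \frac{2 \sqrt{31714979969}}{1957}$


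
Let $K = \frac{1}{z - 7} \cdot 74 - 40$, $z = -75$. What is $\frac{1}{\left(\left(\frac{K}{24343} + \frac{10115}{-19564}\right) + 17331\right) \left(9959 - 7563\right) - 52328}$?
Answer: $\frac{4881526133}{202444236367895757} \approx 2.4113 \cdot 10^{-8}$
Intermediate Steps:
$K = - \frac{1677}{41}$ ($K = \frac{1}{-75 - 7} \cdot 74 - 40 = \frac{1}{-82} \cdot 74 - 40 = \left(- \frac{1}{82}\right) 74 - 40 = - \frac{37}{41} - 40 = - \frac{1677}{41} \approx -40.902$)
$\frac{1}{\left(\left(\frac{K}{24343} + \frac{10115}{-19564}\right) + 17331\right) \left(9959 - 7563\right) - 52328} = \frac{1}{\left(\left(- \frac{1677}{41 \cdot 24343} + \frac{10115}{-19564}\right) + 17331\right) \left(9959 - 7563\right) - 52328} = \frac{1}{\left(\left(\left(- \frac{1677}{41}\right) \frac{1}{24343} + 10115 \left(- \frac{1}{19564}\right)\right) + 17331\right) 2396 - 52328} = \frac{1}{\left(\left(- \frac{1677}{998063} - \frac{10115}{19564}\right) + 17331\right) 2396 - 52328} = \frac{1}{\left(- \frac{10128216073}{19526104532} + 17331\right) 2396 - 52328} = \frac{1}{\frac{338396789428019}{19526104532} \cdot 2396 - 52328} = \frac{1}{\frac{202699676867383381}{4881526133} - 52328} = \frac{1}{\frac{202444236367895757}{4881526133}} = \frac{4881526133}{202444236367895757}$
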